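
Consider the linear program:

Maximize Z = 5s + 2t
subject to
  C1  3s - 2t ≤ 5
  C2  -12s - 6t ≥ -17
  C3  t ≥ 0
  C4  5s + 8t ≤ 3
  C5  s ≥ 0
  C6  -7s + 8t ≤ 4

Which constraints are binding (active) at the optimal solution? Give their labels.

C3 and C4

Extreme points and Z = 5s + 2t:
  (3/5, 0) → Z = 3
  (0, 0) → Z = 0
  (0, 3/8) → Z = 3/4

The maximum is at (3/5, 0). Substituting into each constraint, equality holds for C3 and C4; the remaining constraints have slack.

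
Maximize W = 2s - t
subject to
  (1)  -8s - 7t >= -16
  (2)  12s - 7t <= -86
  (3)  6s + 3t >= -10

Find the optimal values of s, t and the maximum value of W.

s = -7/2, t = 44/7, maximum W = -93/7

Extreme points and W = 2s - t:
  (-7/2, 44/7) → W = -93/7
  (-59/9, 88/9) → W = -206/9
  (-164/39, 66/13) → W = -526/39

At the optimal vertex, -8s - 7t = -16 and 12s - 7t = -86.
Solving simultaneously gives s = -7/2, t = 44/7.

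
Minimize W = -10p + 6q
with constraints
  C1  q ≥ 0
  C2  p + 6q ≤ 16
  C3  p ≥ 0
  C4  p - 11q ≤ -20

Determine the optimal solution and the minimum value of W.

Vertices and W = -10p + 6q:
  (0, 8/3) → W = 16
  (56/17, 36/17) → W = -344/17
  (0, 20/11) → W = 120/11

At the optimal vertex, p + 6q = 16 and p - 11q = -20.
Solving simultaneously gives p = 56/17, q = 36/17.

p = 56/17, q = 36/17, minimum W = -344/17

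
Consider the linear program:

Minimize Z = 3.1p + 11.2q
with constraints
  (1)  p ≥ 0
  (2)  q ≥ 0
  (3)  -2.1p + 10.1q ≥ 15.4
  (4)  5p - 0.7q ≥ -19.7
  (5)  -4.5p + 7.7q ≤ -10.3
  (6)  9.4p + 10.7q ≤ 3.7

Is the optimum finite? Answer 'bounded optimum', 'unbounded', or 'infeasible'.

infeasible

The boundaries -2.1p + 10.1q = 15.4 and -4.5p + 7.7q = -10.3 meet at (22261/2928, 3031/976), but that point violates 9.4p + 10.7q ≤ 3.7. Every candidate vertex is excluded by some other constraint, so the feasible region is empty.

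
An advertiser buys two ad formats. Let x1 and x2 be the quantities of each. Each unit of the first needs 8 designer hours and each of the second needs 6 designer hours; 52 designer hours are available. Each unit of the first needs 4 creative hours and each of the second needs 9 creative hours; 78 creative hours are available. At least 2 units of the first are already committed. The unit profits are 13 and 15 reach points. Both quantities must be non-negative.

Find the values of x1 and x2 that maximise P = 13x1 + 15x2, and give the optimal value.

The binding constraints are 8x1 + 6x2 = 52 and x1 = 2.
Solving simultaneously gives x1 = 2, x2 = 6.

x1 = 2, x2 = 6, maximum P = 116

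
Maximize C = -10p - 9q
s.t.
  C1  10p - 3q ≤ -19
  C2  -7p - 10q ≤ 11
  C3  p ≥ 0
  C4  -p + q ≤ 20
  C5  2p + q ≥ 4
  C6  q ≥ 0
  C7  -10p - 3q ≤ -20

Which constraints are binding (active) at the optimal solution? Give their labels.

C1 and C7

Vertices and C = -10p - 9q:
  (41/7, 181/7) → C = -2039/7
  (1/20, 13/2) → C = -59
  (0, 20) → C = -180
  (0, 20/3) → C = -60

The maximum is at (1/20, 13/2). Substituting into each constraint, equality holds for C1 and C7; the remaining constraints have slack.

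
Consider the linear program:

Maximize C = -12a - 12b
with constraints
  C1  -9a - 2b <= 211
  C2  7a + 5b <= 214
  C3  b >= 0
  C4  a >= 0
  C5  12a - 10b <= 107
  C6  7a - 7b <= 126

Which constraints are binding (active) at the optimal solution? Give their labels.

C3 and C4

Feasible corners and C = -12a - 12b:
  (0, 214/5) → C = -2568/5
  (535/26, 1819/130) → C = -26964/65
  (0, 0) → C = 0
  (107/12, 0) → C = -107

The maximum is at (0, 0). Substituting into each constraint, equality holds for C3 and C4; the remaining constraints have slack.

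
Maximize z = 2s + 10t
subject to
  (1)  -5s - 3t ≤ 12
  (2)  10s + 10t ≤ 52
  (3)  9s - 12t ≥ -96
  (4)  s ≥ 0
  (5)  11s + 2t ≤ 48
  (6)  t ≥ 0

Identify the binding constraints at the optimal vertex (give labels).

Vertices and z = 2s + 10t:
  (0, 26/5) → z = 52
  (188/45, 46/45) → z = 836/45
  (0, 0) → z = 0
  (48/11, 0) → z = 96/11

The maximum is at (0, 26/5). Substituting into each constraint, equality holds for (2) and (4); the remaining constraints have slack.

(2) and (4)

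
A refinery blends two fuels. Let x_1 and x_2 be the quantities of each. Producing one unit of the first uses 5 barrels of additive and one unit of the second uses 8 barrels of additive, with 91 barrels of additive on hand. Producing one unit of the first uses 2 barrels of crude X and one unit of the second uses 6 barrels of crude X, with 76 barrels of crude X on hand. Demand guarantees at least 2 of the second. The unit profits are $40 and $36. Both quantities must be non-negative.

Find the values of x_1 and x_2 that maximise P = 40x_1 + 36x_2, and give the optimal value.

x_1 = 15, x_2 = 2, maximum P = 672

Corner points and P = 40x_1 + 36x_2:
  (0, 91/8) → P = 819/2
  (0, 2) → P = 72
  (15, 2) → P = 672

The optimum lies where 5x_1 + 8x_2 = 91 and x_2 = 2.
Solving simultaneously gives x_1 = 15, x_2 = 2.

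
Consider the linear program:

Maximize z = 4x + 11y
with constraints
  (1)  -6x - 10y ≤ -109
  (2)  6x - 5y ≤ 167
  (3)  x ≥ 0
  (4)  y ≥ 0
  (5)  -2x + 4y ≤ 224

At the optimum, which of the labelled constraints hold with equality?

Vertices and z = 4x + 11y:
  (0, 109/10) → z = 1199/10
  (109/6, 0) → z = 218/3
  (167/6, 0) → z = 334/3
  (894/7, 839/7) → z = 12805/7
  (0, 56) → z = 616

The maximum is at (894/7, 839/7). Substituting into each constraint, equality holds for (2) and (5); the remaining constraints have slack.

(2) and (5)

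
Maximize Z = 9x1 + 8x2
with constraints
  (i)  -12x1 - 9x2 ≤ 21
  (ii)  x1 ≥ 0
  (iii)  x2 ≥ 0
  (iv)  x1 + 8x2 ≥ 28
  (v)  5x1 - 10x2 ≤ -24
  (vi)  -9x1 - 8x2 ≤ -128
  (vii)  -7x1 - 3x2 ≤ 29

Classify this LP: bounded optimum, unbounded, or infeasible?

unbounded

From the feasible point (0, 16), moving in the direction (0, 1) keeps every constraint satisfied while Z increases without bound.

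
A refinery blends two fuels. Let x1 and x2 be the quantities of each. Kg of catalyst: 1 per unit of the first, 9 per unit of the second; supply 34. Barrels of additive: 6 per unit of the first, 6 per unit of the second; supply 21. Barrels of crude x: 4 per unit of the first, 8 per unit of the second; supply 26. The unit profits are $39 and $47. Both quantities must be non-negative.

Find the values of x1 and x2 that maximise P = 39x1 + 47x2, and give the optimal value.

Corner points and P = 39x1 + 47x2:
  (0, 0) → P = 0
  (0, 13/4) → P = 611/4
  (7/2, 0) → P = 273/2
  (1/2, 3) → P = 321/2

x1 = 1/2, x2 = 3, maximum P = 321/2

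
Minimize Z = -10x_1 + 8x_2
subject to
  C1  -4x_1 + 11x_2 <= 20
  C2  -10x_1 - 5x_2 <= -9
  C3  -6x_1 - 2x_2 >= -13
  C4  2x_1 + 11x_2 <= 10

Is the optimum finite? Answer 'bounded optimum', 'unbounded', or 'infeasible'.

bounded optimum

Vertices and Z = -10x_1 + 8x_2:
  (47/10, -38/5) → Z = -539/5
  (49/100, 41/50) → Z = 83/50
  (123/62, 17/31) → Z = -479/31
The feasible region has finitely many vertices and no improving ray; the minimum is -539/5 at (47/10, -38/5).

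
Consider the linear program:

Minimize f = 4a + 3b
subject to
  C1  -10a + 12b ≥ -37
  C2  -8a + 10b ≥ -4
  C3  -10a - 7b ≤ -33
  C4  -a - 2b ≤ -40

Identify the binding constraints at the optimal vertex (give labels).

Extreme points and f = 4a + 3b:
  (161/2, 64) → f = 514
  (204/13, 158/13) → f = 1290/13
  (-214/13, 367/13) → f = 245/13
The feasible region is unbounded (it extends along (6, 5), (-7, 10)), but f strictly increases along every unbounded feasible direction, so there is no improving ray and the minimum is attained at a vertex.

The minimum is at (-214/13, 367/13). Substituting into each constraint, equality holds for C3 and C4; the remaining constraints have slack.

C3 and C4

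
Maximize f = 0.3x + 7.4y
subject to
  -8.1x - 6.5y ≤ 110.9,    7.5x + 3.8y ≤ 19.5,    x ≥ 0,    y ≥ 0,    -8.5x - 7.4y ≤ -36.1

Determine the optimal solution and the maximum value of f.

Extreme points and f = 0.3x + 7.4y:
  (0, 195/38) → f = 1443/38
  (89/290, 525/116) → f = 24348/725
  (0, 361/74) → f = 361/10

The binding constraints are 7.5x + 3.8y = 19.5 and x = 0.
Solving simultaneously gives x = 0, y = 195/38.

x = 0, y = 195/38, maximum f = 1443/38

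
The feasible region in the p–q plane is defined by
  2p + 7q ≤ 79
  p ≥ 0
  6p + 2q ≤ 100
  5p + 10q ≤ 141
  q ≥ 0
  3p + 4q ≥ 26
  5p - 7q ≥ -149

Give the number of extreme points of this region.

Of the 21 pairwise boundary intersections, those satisfying every inequality are:
  (0, 79/7)
  (197/15, 113/15)
  (0, 13/2)
  (359/25, 173/25)
  (50/3, 0)
  (26/3, 0)

6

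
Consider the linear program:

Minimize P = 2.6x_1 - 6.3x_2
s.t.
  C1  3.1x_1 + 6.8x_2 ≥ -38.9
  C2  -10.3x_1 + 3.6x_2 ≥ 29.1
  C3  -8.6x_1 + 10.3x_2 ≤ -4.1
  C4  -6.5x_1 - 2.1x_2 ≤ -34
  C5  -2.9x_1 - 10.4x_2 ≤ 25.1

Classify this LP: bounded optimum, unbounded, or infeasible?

The boundaries -10.3x_1 + 3.6x_2 = 29.1 and -6.5x_1 - 2.1x_2 = -34 meet at (2043/1501, 53935/4503), but that point violates -8.6x_1 + 10.3x_2 ≤ -4.1. Every candidate vertex is excluded by some other constraint, so the feasible region is empty.

infeasible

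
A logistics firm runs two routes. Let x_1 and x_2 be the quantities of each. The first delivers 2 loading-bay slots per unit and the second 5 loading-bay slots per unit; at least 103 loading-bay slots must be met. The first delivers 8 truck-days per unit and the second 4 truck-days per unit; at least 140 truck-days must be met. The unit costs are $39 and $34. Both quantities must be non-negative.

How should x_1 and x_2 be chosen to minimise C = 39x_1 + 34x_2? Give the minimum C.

Corner points and C = 39x_1 + 34x_2:
  (0, 35) → C = 1190
  (103/2, 0) → C = 4017/2
  (9, 17) → C = 929
The feasible region is unbounded (it extends along (0, 1), (1, 0)), but C strictly increases along every unbounded feasible direction, so there is no improving ray and the minimum is attained at a vertex.

x_1 = 9, x_2 = 17, minimum C = 929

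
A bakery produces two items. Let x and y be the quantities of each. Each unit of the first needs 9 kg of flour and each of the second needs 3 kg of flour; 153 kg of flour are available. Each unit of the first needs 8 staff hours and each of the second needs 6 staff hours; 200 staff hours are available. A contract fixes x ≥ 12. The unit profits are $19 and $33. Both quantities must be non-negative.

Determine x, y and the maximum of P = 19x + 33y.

x = 12, y = 15, maximum P = 723

At the optimal vertex, 9x + 3y = 153 and x = 12.
Solving simultaneously gives x = 12, y = 15.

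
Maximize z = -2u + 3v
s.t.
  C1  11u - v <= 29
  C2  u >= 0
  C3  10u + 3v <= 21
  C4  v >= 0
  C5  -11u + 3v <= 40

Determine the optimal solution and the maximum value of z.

u = 0, v = 7, maximum z = 21

Extreme points and z = -2u + 3v:
  (0, 7) → z = 21
  (0, 0) → z = 0
  (21/10, 0) → z = -21/5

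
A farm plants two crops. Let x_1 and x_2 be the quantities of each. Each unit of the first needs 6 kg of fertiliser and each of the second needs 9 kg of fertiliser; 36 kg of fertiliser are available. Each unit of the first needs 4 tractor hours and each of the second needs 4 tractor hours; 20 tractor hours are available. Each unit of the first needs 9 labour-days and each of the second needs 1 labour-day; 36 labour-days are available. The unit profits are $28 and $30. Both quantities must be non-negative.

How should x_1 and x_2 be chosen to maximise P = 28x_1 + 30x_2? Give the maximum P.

x_1 = 3, x_2 = 2, maximum P = 144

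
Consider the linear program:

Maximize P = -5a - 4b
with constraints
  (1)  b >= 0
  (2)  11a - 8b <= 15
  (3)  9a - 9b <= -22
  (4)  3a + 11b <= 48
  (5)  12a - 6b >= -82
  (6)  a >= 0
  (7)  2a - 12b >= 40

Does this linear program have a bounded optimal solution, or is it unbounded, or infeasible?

infeasible

The boundaries 9a - 9b = -22 and 3a + 11b = 48 meet at (95/63, 83/21), but that point violates 2a - 12b ≥ 40. Every candidate vertex is excluded by some other constraint, so the feasible region is empty.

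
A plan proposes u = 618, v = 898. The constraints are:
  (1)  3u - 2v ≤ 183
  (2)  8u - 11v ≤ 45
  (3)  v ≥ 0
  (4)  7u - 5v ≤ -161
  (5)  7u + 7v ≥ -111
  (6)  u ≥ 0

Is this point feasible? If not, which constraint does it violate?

feasible

(1): 58 ≤ 183 ✓
(2): -4934 ≤ 45 ✓
(3): 898 ≥ 0 ✓
(4): -164 ≤ -161 ✓
(5): 10612 ≥ -111 ✓
(6): 618 ≥ 0 ✓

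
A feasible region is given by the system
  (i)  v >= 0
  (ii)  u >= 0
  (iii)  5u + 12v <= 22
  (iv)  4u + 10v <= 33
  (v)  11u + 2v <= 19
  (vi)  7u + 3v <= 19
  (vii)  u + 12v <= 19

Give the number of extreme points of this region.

5

Intersecting each pair of boundary lines and keeping only the points that satisfy every inequality leaves:
  (0, 0)
  (19/11, 0)
  (0, 19/12)
  (92/61, 147/122)
  (3/4, 73/48)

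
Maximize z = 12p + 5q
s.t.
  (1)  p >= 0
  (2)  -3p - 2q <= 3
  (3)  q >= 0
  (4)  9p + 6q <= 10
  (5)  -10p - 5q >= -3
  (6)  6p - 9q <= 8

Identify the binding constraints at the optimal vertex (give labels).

(3) and (5)

Corner points and z = 12p + 5q:
  (0, 0) → z = 0
  (0, 3/5) → z = 3
  (3/10, 0) → z = 18/5

The maximum is at (3/10, 0). Substituting into each constraint, equality holds for (3) and (5); the remaining constraints have slack.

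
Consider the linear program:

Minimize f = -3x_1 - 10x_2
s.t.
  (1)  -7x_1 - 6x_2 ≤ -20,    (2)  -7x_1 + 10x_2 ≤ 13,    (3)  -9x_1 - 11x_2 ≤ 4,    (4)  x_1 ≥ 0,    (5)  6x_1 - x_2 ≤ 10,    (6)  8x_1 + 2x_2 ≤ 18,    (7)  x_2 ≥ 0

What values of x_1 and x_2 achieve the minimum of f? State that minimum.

Feasible corners and f = -3x_1 - 10x_2:
  (61/56, 33/16) → f = -669/28
  (80/43, 50/43) → f = -740/43
  (77/47, 115/47) → f = -1381/47
  (19/10, 7/5) → f = -197/10

At the optimal vertex, -7x_1 + 10x_2 = 13 and 8x_1 + 2x_2 = 18.
Solving simultaneously gives x_1 = 77/47, x_2 = 115/47.

x_1 = 77/47, x_2 = 115/47, minimum f = -1381/47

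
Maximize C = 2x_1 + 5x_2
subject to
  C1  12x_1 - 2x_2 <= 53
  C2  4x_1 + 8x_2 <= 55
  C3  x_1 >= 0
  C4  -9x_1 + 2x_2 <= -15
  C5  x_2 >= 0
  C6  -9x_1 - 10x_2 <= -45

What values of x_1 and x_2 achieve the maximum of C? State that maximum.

x_1 = 23/8, x_2 = 87/16, maximum C = 527/16

Extreme points and C = 2x_1 + 5x_2:
  (267/52, 56/13) → C = 827/26
  (310/69, 21/46) → C = 1555/138
  (23/8, 87/16) → C = 527/16
  (20/9, 5/2) → C = 305/18

At the optimal vertex, 4x_1 + 8x_2 = 55 and -9x_1 + 2x_2 = -15.
Solving simultaneously gives x_1 = 23/8, x_2 = 87/16.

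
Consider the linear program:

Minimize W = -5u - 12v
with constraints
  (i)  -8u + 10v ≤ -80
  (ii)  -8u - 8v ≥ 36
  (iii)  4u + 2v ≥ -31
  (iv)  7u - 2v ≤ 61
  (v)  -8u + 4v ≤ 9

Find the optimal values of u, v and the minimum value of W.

u = 35/18, v = -58/9, minimum W = 1217/18

Extreme points and W = -5u - 12v:
  (35/18, -58/9) → W = 1217/18
  (-75/28, -71/7) → W = 3783/28
  (52/9, -185/18) → W = 850/9
  (30/11, -461/22) → W = 2616/11

The optimum lies where -8u + 10v = -80 and -8u - 8v = 36.
Solving simultaneously gives u = 35/18, v = -58/9.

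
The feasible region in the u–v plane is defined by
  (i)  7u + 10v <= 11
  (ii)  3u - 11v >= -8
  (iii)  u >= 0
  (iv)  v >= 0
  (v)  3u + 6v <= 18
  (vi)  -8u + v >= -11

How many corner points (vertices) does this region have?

Pairwise boundary intersections that survive every other constraint:
  (41/107, 89/107)
  (121/87, 11/87)
  (0, 8/11)
  (0, 0)
  (11/8, 0)

5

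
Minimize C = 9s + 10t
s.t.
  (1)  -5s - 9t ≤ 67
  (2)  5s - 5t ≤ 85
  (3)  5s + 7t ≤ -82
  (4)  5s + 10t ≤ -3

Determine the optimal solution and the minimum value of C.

Extreme points and C = 9s + 10t:
  (-269/10, 15/2) → C = -1671/10
  (-643/5, 64) → C = -2587/5
  (-799/15, 79/3) → C = -3241/15

The optimum lies where -5s - 9t = 67 and 5s + 10t = -3.
Solving simultaneously gives s = -643/5, t = 64.

s = -643/5, t = 64, minimum C = -2587/5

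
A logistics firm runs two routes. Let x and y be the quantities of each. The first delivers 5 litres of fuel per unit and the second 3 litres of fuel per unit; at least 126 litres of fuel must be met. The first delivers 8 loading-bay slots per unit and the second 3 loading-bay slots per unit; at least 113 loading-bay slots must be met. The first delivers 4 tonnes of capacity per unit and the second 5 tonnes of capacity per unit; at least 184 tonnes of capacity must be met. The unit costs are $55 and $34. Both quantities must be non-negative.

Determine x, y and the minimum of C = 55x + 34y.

Feasible corners and C = 55x + 34y:
  (0, 42) → C = 1428
  (46, 0) → C = 2530
  (6, 32) → C = 1418
The feasible region is unbounded (it extends along (0, 1), (1, 0)), but C strictly increases along every unbounded feasible direction, so there is no improving ray and the minimum is attained at a vertex.

x = 6, y = 32, minimum C = 1418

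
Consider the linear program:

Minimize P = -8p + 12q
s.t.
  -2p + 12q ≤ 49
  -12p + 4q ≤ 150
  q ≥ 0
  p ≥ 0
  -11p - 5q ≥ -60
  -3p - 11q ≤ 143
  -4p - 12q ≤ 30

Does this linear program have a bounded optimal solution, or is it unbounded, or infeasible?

Extreme points and P = -8p + 12q:
  (0, 49/12) → P = 49
  (475/142, 659/142) → P = 2054/71
  (0, 0) → P = 0
  (60/11, 0) → P = -480/11
The feasible region has finitely many vertices and no improving ray; the minimum is -480/11 at (60/11, 0).

bounded optimum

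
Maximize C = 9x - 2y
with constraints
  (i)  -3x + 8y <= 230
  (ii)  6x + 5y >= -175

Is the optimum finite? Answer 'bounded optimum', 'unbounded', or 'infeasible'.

unbounded

From the feasible point (-850/21, 95/7), moving in the direction (8, 3) keeps every constraint satisfied while C increases without bound.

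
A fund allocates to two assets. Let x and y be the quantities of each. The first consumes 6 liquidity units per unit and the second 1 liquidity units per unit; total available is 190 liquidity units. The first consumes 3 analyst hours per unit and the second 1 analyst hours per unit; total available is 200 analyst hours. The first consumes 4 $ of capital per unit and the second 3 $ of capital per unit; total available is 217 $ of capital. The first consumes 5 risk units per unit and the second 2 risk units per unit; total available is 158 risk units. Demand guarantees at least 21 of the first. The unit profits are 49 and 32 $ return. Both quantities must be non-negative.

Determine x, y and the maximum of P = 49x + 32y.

x = 21, y = 53/2, maximum P = 1877

Vertices and P = 49x + 32y:
  (158/5, 0) → P = 7742/5
  (21, 0) → P = 1029
  (21, 53/2) → P = 1877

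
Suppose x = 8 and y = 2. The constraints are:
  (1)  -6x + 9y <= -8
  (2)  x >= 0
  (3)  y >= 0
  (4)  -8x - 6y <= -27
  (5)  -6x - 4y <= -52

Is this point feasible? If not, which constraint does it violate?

feasible

(1): -30 ≤ -8 ✓
(2): 8 ≥ 0 ✓
(3): 2 ≥ 0 ✓
(4): -76 ≤ -27 ✓
(5): -56 ≤ -52 ✓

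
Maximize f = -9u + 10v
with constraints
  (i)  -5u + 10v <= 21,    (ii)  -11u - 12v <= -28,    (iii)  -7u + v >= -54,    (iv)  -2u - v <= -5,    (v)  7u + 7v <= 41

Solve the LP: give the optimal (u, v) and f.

Extreme points and f = -9u + 10v:
  (29/25, 67/25) → f = 409/25
  (263/105, 352/105) → f = 1153/105
  (676/95, -398/95) → f = -10064/95
  (32/13, 1/13) → f = -278/13
  (419/56, -13/8) → f = -4681/56

At the optimal vertex, -5u + 10v = 21 and -2u - v = -5.
Solving simultaneously gives u = 29/25, v = 67/25.

u = 29/25, v = 67/25, maximum f = 409/25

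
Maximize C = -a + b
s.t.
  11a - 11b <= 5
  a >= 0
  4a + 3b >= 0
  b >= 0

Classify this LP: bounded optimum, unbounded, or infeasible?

From the feasible point (5/11, 0), moving in the direction (0, 1) keeps every constraint satisfied while C increases without bound.

unbounded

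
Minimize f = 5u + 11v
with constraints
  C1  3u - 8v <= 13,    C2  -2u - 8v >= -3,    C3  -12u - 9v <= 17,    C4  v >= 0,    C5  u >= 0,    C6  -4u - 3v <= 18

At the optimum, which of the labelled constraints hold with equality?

C4 and C5

Feasible corners and f = 5u + 11v:
  (3/2, 0) → f = 15/2
  (0, 3/8) → f = 33/8
  (0, 0) → f = 0

The minimum is at (0, 0). Substituting into each constraint, equality holds for C4 and C5; the remaining constraints have slack.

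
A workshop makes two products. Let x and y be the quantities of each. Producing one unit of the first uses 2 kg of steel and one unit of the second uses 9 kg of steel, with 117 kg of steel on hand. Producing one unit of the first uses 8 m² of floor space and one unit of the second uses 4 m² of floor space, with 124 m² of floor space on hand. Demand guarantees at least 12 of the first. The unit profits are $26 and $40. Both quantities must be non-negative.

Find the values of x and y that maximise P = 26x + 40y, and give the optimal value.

x = 12, y = 7, maximum P = 592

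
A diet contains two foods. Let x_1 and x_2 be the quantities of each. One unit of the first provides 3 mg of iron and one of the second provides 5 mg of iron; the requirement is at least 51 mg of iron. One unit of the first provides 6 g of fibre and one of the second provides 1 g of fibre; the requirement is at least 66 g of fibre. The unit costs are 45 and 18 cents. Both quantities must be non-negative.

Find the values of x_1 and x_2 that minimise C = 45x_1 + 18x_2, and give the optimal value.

x_1 = 31/3, x_2 = 4, minimum C = 537

Feasible corners and C = 45x_1 + 18x_2:
  (0, 66) → C = 1188
  (17, 0) → C = 765
  (31/3, 4) → C = 537
The feasible region is unbounded (it extends along (0, 1), (1, 0)), but C strictly increases along every unbounded feasible direction, so there is no improving ray and the minimum is attained at a vertex.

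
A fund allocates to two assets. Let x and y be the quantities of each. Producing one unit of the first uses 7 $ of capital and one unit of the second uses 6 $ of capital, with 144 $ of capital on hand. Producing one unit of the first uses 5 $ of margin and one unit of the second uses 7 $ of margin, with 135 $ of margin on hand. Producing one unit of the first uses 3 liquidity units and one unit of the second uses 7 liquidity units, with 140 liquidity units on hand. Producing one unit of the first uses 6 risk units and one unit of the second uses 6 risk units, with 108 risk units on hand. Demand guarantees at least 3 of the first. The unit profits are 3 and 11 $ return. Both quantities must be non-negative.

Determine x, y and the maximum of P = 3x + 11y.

x = 3, y = 15, maximum P = 174

Corner points and P = 3x + 11y:
  (18, 0) → P = 54
  (3, 0) → P = 9
  (3, 15) → P = 174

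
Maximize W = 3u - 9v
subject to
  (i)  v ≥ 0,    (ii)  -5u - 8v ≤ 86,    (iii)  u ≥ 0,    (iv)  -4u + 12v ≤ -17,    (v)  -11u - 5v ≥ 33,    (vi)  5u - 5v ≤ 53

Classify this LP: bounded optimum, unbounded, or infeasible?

infeasible

The boundaries v = 0 and -4u + 12v = -17 meet at (17/4, 0), but that point violates -11u - 5v ≥ 33. Every candidate vertex is excluded by some other constraint, so the feasible region is empty.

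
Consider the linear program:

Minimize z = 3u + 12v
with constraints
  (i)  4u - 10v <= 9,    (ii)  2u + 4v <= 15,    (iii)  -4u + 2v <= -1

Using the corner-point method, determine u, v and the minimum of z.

Vertices and z = 3u + 12v:
  (31/6, 7/6) → z = 59/2
  (-1/4, -1) → z = -51/4
  (17/10, 29/10) → z = 399/10

The binding constraints are 4u - 10v = 9 and -4u + 2v = -1.
Solving simultaneously gives u = -1/4, v = -1.

u = -1/4, v = -1, minimum z = -51/4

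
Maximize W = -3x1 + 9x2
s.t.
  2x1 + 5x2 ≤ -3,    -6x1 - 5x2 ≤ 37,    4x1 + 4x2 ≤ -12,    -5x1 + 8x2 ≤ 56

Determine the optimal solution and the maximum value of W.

x1 = -304/41, x2 = 97/41, maximum W = 1785/41

Feasible corners and W = -3x1 + 9x2:
  (-4, 1) → W = 21
  (-304/41, 97/41) → W = 1785/41
  (-576/73, 151/73) → W = 3087/73
The feasible region is unbounded (it extends along (5, -6), (1, -1)), but W strictly decreases along every unbounded feasible direction, so there is no improving ray and the maximum is attained at a vertex.

The binding constraints are 2x1 + 5x2 = -3 and -5x1 + 8x2 = 56.
Solving simultaneously gives x1 = -304/41, x2 = 97/41.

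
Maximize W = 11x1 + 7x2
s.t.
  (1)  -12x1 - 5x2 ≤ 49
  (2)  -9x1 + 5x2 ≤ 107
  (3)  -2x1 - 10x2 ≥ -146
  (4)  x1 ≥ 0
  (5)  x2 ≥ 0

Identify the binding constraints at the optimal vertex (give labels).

Vertices and W = 11x1 + 7x2:
  (0, 73/5) → W = 511/5
  (73, 0) → W = 803
  (0, 0) → W = 0

The maximum is at (73, 0). Substituting into each constraint, equality holds for (3) and (5); the remaining constraints have slack.

(3) and (5)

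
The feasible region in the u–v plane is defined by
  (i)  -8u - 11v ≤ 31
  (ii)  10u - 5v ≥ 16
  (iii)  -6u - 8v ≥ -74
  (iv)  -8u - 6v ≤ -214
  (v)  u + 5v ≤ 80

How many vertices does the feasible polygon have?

3

The feasible vertices (each the meet of two boundaries and inside every other half-plane) are:
  (531, -389)
  (127/2, -49)
  (317/7, -173/7)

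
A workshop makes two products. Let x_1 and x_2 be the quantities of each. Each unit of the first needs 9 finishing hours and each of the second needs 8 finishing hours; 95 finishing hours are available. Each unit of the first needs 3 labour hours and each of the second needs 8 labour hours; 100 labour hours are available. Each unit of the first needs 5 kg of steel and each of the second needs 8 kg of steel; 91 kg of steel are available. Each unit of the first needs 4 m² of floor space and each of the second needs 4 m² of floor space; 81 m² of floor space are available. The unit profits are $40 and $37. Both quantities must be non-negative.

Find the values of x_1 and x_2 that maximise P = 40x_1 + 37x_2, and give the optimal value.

Extreme points and P = 40x_1 + 37x_2:
  (0, 0) → P = 0
  (0, 91/8) → P = 3367/8
  (95/9, 0) → P = 3800/9
  (1, 43/4) → P = 1751/4

The optimum lies where 9x_1 + 8x_2 = 95 and 5x_1 + 8x_2 = 91.
Solving simultaneously gives x_1 = 1, x_2 = 43/4.

x_1 = 1, x_2 = 43/4, maximum P = 1751/4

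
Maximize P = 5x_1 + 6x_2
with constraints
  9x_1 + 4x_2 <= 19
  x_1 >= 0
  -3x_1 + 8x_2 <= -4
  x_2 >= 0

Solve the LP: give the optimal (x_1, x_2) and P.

Corner points and P = 5x_1 + 6x_2:
  (2, 1/4) → P = 23/2
  (19/9, 0) → P = 95/9
  (4/3, 0) → P = 20/3

x_1 = 2, x_2 = 1/4, maximum P = 23/2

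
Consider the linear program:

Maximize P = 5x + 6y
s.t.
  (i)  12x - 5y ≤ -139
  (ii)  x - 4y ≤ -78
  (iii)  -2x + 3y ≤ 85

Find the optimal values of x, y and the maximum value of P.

Vertices and P = 5x + 6y:
  (-166/43, 797/43) → P = 3952/43
  (4/13, 371/13) → P = 2246/13
  (-106/5, 71/5) → P = -104/5

The optimum lies where 12x - 5y = -139 and -2x + 3y = 85.
Solving simultaneously gives x = 4/13, y = 371/13.

x = 4/13, y = 371/13, maximum P = 2246/13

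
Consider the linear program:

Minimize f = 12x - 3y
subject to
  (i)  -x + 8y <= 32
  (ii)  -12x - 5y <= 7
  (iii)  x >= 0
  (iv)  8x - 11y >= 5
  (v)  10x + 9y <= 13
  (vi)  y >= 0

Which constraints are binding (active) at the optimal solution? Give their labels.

(iv) and (vi)

Vertices and f = 12x - 3y:
  (94/91, 27/91) → f = 1047/91
  (5/8, 0) → f = 15/2
  (13/10, 0) → f = 78/5

The minimum is at (5/8, 0). Substituting into each constraint, equality holds for (iv) and (vi); the remaining constraints have slack.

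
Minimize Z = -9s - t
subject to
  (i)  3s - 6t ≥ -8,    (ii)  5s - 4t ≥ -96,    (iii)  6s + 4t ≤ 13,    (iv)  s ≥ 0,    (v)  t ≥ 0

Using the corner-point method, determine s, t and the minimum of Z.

s = 13/6, t = 0, minimum Z = -39/2

Feasible corners and Z = -9s - t:
  (23/24, 29/16) → Z = -167/16
  (0, 4/3) → Z = -4/3
  (13/6, 0) → Z = -39/2
  (0, 0) → Z = 0

The optimum lies where 6s + 4t = 13 and t = 0.
Solving simultaneously gives s = 13/6, t = 0.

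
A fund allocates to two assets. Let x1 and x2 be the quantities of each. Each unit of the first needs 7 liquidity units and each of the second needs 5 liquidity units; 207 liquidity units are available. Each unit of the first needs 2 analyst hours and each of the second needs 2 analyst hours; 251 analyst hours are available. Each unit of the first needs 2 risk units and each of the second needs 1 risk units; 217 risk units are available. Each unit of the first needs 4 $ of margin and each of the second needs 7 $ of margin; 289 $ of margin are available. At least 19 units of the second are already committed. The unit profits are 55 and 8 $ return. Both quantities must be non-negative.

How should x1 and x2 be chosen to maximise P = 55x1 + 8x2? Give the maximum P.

x1 = 16, x2 = 19, maximum P = 1032

Extreme points and P = 55x1 + 8x2:
  (0, 289/7) → P = 2312/7
  (0, 19) → P = 152
  (4/29, 1195/29) → P = 9780/29
  (16, 19) → P = 1032

The binding constraints are 7x1 + 5x2 = 207 and x2 = 19.
Solving simultaneously gives x1 = 16, x2 = 19.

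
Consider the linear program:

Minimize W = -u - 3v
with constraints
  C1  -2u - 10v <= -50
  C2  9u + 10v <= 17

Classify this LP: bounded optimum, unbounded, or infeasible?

From the feasible point (-33/7, 208/35), moving in the direction (-10, 9) keeps every constraint satisfied while W decreases without bound.

unbounded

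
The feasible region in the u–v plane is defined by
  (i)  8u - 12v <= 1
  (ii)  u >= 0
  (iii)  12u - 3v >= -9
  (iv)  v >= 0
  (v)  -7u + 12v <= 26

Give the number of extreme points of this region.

4

Of the 10 pairwise boundary intersections, those satisfying every inequality are:
  (1/8, 0)
  (27, 215/12)
  (0, 0)
  (0, 13/6)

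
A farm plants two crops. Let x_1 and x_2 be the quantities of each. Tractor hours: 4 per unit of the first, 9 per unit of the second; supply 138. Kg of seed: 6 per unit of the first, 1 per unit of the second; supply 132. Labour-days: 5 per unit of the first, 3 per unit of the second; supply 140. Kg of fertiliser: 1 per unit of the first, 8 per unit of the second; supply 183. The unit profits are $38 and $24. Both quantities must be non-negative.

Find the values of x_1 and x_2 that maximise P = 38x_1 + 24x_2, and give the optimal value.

x_1 = 21, x_2 = 6, maximum P = 942

Extreme points and P = 38x_1 + 24x_2:
  (0, 0) → P = 0
  (0, 46/3) → P = 368
  (22, 0) → P = 836
  (21, 6) → P = 942

The optimum lies where 4x_1 + 9x_2 = 138 and 6x_1 + x_2 = 132.
Solving simultaneously gives x_1 = 21, x_2 = 6.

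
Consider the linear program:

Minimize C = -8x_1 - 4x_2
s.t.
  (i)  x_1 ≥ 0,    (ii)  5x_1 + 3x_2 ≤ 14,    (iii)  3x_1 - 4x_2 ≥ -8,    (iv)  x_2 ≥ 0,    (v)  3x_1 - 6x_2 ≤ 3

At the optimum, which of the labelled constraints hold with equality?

(ii) and (v)

Vertices and C = -8x_1 - 4x_2:
  (0, 2) → C = -8
  (0, 0) → C = 0
  (32/29, 82/29) → C = -584/29
  (31/13, 9/13) → C = -284/13
  (1, 0) → C = -8

The minimum is at (31/13, 9/13). Substituting into each constraint, equality holds for (ii) and (v); the remaining constraints have slack.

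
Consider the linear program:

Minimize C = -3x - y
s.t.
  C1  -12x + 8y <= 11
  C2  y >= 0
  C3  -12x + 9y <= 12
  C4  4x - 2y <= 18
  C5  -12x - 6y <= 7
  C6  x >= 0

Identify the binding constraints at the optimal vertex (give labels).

Extreme points and C = -3x - y:
  (9/2, 0) → C = -27/2
  (0, 0) → C = 0
  (31/2, 22) → C = -137/2
  (0, 4/3) → C = -4/3

The minimum is at (31/2, 22). Substituting into each constraint, equality holds for C3 and C4; the remaining constraints have slack.

C3 and C4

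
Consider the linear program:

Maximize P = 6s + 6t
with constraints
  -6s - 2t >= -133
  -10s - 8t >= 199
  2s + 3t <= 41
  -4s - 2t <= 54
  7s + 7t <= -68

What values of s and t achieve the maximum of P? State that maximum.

s = -17/6, t = -64/3, maximum P = -145

Feasible corners and P = 6s + 6t:
  (731/14, -631/7) → P = -1593/7
  (187/2, -214) → P = -723
  (-17/6, -64/3) → P = -145

At the optimal vertex, -10s - 8t = 199 and -4s - 2t = 54.
Solving simultaneously gives s = -17/6, t = -64/3.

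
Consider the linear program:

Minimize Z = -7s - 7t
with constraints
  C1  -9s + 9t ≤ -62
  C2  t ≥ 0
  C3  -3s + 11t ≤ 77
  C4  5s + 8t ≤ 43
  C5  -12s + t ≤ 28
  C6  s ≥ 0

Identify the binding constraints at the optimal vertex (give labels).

Vertices and Z = -7s - 7t:
  (62/9, 0) → Z = -434/9
  (883/117, 77/117) → Z = -2240/39
  (43/5, 0) → Z = -301/5

The minimum is at (43/5, 0). Substituting into each constraint, equality holds for C2 and C4; the remaining constraints have slack.

C2 and C4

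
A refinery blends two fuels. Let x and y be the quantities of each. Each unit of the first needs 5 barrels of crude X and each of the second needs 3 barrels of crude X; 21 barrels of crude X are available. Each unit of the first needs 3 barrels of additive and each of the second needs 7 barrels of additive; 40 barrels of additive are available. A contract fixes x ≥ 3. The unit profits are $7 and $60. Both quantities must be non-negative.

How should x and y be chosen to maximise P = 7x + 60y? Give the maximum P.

x = 3, y = 2, maximum P = 141

Corner points and P = 7x + 60y:
  (21/5, 0) → P = 147/5
  (3, 0) → P = 21
  (3, 2) → P = 141

The binding constraints are 5x + 3y = 21 and x = 3.
Solving simultaneously gives x = 3, y = 2.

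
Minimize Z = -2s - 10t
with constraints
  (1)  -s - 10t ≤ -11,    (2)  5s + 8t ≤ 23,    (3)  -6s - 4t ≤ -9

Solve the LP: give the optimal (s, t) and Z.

Corner points and Z = -2s - 10t:
  (71/21, 16/21) → Z = -302/21
  (23/28, 57/56) → Z = -331/28
  (-5/7, 93/28) → Z = -445/14

The binding constraints are 5s + 8t = 23 and -6s - 4t = -9.
Solving simultaneously gives s = -5/7, t = 93/28.

s = -5/7, t = 93/28, minimum Z = -445/14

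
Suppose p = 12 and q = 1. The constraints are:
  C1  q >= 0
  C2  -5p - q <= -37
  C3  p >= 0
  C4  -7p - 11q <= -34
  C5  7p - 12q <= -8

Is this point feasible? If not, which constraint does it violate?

Constraint C5: 7p - 12q = 72, which is not ≤ -8. All other constraints are satisfied.

not feasible — violates C5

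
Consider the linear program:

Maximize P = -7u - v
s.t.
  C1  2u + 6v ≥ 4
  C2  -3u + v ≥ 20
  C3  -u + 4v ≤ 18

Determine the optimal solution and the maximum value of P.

u = -46/7, v = 20/7, maximum P = 302/7

Vertices and P = -7u - v:
  (-29/5, 13/5) → P = 38
  (-46/7, 20/7) → P = 302/7
  (-62/11, 34/11) → P = 400/11

The optimum lies where 2u + 6v = 4 and -u + 4v = 18.
Solving simultaneously gives u = -46/7, v = 20/7.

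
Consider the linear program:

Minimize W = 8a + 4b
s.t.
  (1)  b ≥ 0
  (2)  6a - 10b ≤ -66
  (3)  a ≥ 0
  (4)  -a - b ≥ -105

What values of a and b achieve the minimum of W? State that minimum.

a = 0, b = 33/5, minimum W = 132/5

Feasible corners and W = 8a + 4b:
  (0, 33/5) → W = 132/5
  (123/2, 87/2) → W = 666
  (0, 105) → W = 420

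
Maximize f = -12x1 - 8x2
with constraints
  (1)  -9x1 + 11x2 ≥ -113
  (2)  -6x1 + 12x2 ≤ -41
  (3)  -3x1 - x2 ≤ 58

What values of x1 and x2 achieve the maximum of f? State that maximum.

Extreme points and f = -12x1 - 8x2:
  (905/42, 103/14) → f = -2222/7
  (-25/2, -41/2) → f = 314
  (-655/42, -157/14) → f = 1938/7

At the optimal vertex, -9x1 + 11x2 = -113 and -3x1 - x2 = 58.
Solving simultaneously gives x1 = -25/2, x2 = -41/2.

x1 = -25/2, x2 = -41/2, maximum f = 314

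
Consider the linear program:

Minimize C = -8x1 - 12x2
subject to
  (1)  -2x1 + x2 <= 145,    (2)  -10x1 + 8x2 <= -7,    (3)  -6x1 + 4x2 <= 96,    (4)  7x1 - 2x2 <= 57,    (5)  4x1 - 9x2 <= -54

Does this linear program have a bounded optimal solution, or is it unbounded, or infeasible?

Feasible corners and C = -8x1 - 12x2:
  (221/18, 521/36) → C = -2447/9
  (495/58, 284/29) → C = -5388/29
  (621/55, 606/55) → C = -2448/11
The feasible region has finitely many vertices and no improving ray; the minimum is -2447/9 at (221/18, 521/36).

bounded optimum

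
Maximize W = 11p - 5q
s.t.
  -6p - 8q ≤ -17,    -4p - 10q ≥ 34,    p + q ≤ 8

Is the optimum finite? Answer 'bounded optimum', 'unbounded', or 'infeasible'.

bounded optimum

Feasible corners and W = 11p - 5q:
  (221/14, -68/7) → W = 3111/14
  (47/2, -31/2) → W = 336
  (19, -11) → W = 264
The feasible region has finitely many vertices and no improving ray; the maximum is 336 at (47/2, -31/2).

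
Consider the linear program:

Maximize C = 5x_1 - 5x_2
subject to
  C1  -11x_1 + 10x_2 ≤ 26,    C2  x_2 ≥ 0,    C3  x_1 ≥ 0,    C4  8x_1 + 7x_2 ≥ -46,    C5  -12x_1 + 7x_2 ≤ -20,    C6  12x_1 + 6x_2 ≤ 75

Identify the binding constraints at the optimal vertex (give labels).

C2 and C6

Feasible corners and C = 5x_1 - 5x_2:
  (5/3, 0) → C = 25/3
  (25/4, 0) → C = 125/4
  (215/52, 55/13) → C = -25/52

The maximum is at (25/4, 0). Substituting into each constraint, equality holds for C2 and C6; the remaining constraints have slack.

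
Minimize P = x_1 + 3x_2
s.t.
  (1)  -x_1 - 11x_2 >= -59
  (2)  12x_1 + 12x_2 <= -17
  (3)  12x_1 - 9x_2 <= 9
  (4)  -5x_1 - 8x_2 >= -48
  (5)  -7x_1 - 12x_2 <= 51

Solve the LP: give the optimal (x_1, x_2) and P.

x_1 = -39/23, x_2 = -75/23, minimum P = -264/23

Vertices and P = x_1 + 3x_2:
  (-179/24, 145/24) → P = 32/3
  (-1269/65, 464/65) → P = 123/65
  (-5/28, -26/21) → P = -109/28
  (-39/23, -75/23) → P = -264/23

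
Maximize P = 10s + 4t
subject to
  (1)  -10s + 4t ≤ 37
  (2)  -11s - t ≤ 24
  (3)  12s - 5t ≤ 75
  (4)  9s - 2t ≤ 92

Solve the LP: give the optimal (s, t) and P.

Corner points and P = 10s + 4t:
  (-133/54, 167/54) → P = -331/27
  (221/8, 1253/16) → P = 1179/2
  (-45/67, -1113/67) → P = -4902/67
  (310/21, 143/7) → P = 688/3

At the optimal vertex, -10s + 4t = 37 and 9s - 2t = 92.
Solving simultaneously gives s = 221/8, t = 1253/16.

s = 221/8, t = 1253/16, maximum P = 1179/2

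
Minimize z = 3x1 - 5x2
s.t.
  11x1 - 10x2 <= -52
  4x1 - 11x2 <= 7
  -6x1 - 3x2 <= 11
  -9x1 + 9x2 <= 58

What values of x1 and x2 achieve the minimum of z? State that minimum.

x1 = 112/9, x2 = 170/9, minimum z = -514/9

Corner points and z = 3x1 - 5x2:
  (-266/93, 191/93) → z = -1753/93
  (112/9, 170/9) → z = -514/9
  (-91/27, 83/27) → z = -688/27

At the optimal vertex, 11x1 - 10x2 = -52 and -9x1 + 9x2 = 58.
Solving simultaneously gives x1 = 112/9, x2 = 170/9.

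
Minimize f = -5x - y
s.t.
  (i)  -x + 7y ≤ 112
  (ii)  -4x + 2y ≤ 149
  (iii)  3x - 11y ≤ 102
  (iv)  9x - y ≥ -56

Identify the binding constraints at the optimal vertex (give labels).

(i) and (iii)

Vertices and f = -5x - y:
  (973/5, 219/5) → f = -5084/5
  (-140/31, 476/31) → f = 224/31
  (-359/48, -181/16) → f = 1169/24

The minimum is at (973/5, 219/5). Substituting into each constraint, equality holds for (i) and (iii); the remaining constraints have slack.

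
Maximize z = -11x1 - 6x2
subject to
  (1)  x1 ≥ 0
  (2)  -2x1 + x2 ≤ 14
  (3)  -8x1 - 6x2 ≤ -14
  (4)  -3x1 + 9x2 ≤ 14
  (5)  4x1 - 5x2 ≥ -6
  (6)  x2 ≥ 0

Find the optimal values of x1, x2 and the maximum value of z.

Vertices and z = -11x1 - 6x2:
  (17/32, 13/8) → z = -499/32
  (7/4, 0) → z = -77/4
  (16/21, 38/21) → z = -404/21
The feasible region is unbounded (it extends along (3, 1), (1, 0)), but z strictly decreases along every unbounded feasible direction, so there is no improving ray and the maximum is attained at a vertex.

x1 = 17/32, x2 = 13/8, maximum z = -499/32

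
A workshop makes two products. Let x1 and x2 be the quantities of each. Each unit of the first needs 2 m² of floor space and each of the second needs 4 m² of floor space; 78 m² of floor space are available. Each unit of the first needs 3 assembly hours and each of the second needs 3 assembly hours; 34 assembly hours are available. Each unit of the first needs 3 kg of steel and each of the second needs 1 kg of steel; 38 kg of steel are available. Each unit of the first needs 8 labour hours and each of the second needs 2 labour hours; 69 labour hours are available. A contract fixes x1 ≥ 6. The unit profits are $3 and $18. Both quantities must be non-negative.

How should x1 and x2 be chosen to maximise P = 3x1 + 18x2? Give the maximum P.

Corner points and P = 3x1 + 18x2:
  (69/8, 0) → P = 207/8
  (6, 0) → P = 18
  (139/18, 65/18) → P = 529/6
  (6, 16/3) → P = 114

The binding constraints are 3x1 + 3x2 = 34 and x1 = 6.
Solving simultaneously gives x1 = 6, x2 = 16/3.

x1 = 6, x2 = 16/3, maximum P = 114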